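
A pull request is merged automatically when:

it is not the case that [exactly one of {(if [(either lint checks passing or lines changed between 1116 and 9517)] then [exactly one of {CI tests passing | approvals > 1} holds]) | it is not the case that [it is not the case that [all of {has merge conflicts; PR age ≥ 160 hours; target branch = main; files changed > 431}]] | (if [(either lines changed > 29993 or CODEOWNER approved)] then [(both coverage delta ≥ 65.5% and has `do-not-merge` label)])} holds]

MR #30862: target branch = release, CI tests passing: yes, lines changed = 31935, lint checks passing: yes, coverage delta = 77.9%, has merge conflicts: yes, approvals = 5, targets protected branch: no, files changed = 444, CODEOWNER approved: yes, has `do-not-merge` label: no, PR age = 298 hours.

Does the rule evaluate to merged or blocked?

Atomic conditions:
  lint checks passing: yes → true
  lines changed between 1116 and 9517: 31935 in [1116, 9517] is false
  CI tests passing: yes → true
  approvals > 1: 5 > 1 is true
  has merge conflicts: yes → true
  PR age ≥ 160 hours: 298 ≥ 160 is true
  target branch = main: release == main is false
  files changed > 431: 444 > 431 is true
  lines changed > 29993: 31935 > 29993 is true
  CODEOWNER approved: yes → true
  coverage delta ≥ 65.5%: 77.9 ≥ 65.5 is true
  has `do-not-merge` label: no → false
Combine:
[1.1.1] true OR false = true
[1.1.2] exactly-one(true, true) = false
[1.1] true → false = false
[1.2.1.1] true AND true AND false AND true = false
[1.2.1] NOT false = true
[1.2] NOT true = false
[1.3.1] true OR true = true
[1.3.2] true AND false = false
[1.3] true → false = false
[1] exactly-one(false, false, false) = false
[root] NOT false = true
Overall: true → merged

Merged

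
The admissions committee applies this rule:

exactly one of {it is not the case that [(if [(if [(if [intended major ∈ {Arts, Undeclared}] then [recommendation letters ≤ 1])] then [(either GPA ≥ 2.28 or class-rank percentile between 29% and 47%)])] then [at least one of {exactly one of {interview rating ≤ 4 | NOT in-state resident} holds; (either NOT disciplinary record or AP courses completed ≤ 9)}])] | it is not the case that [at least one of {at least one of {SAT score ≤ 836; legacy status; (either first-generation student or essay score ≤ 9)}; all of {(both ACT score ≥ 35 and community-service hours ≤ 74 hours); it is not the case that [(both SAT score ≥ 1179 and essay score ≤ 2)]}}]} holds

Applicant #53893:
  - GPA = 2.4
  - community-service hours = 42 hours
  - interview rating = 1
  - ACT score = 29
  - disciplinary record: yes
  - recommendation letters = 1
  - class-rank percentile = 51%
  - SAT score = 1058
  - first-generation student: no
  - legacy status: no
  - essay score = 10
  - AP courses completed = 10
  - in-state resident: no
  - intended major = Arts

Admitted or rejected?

Atomic conditions:
  intended major ∈ {Arts, Undeclared}: Arts is in the set → true
  recommendation letters ≤ 1: 1 ≤ 1 is true
  GPA ≥ 2.28: 2.4 ≥ 2.28 is true
  class-rank percentile between 29% and 47%: 51 in [29, 47] is false
  interview rating ≤ 4: 1 ≤ 4 is true
  NOT in-state resident: no → true
  NOT disciplinary record: yes → false
  AP courses completed ≤ 9: 10 ≤ 9 is false
  SAT score ≤ 836: 1058 ≤ 836 is false
  legacy status: no → false
  first-generation student: no → false
  essay score ≤ 9: 10 ≤ 9 is false
  ACT score ≥ 35: 29 ≥ 35 is false
  community-service hours ≤ 74 hours: 42 ≤ 74 is true
  SAT score ≥ 1179: 1058 ≥ 1179 is false
  essay score ≤ 2: 10 ≤ 2 is false
Combine:
[1.1.1.1] true → true = true
[1.1.1.2] true OR false = true
[1.1.1] true → true = true
[1.1.2.1] exactly-one(true, true) = false
[1.1.2.2] false OR false = false
[1.1.2] false OR false = false
[1.1] true → false = false
[1] NOT false = true
[2.1.1.3] false OR false = false
[2.1.1] false OR false OR false = false
[2.1.2.1] false AND true = false
[2.1.2.2.1] false AND false = false
[2.1.2.2] NOT false = true
[2.1.2] false AND true = false
[2.1] false OR false = false
[2] NOT false = true
[root] exactly-one(true, true) = false
Overall: false → rejected

Rejected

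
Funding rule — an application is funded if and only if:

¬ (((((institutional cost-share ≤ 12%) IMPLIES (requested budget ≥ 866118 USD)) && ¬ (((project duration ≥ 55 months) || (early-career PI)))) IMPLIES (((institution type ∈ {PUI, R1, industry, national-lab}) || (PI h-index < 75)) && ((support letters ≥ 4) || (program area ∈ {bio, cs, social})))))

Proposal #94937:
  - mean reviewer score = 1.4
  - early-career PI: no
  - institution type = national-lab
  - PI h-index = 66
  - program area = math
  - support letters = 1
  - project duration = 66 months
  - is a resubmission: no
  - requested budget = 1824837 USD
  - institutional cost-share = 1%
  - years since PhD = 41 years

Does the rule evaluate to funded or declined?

Atomic conditions:
  institutional cost-share ≤ 12%: 1 ≤ 12 is true
  requested budget ≥ 866118 USD: 1824837 ≥ 866118 is true
  project duration ≥ 55 months: 66 ≥ 55 is true
  early-career PI: no → false
  institution type ∈ {PUI, R1, industry, national-lab}: national-lab is in the set → true
  PI h-index < 75: 66 < 75 is true
  support letters ≥ 4: 1 ≥ 4 is false
  program area ∈ {bio, cs, social}: math is not in the set → false
Combine:
[1.1.1] true → true = true
[1.1.2.1] true OR false = true
[1.1.2] NOT true = false
[1.1] true AND false = false
[1.2.1] true OR true = true
[1.2.2] false OR false = false
[1.2] true AND false = false
[1] false → false (antecedent false ⇒ implication holds) = true
[root] NOT true = false
Overall: false → declined

Declined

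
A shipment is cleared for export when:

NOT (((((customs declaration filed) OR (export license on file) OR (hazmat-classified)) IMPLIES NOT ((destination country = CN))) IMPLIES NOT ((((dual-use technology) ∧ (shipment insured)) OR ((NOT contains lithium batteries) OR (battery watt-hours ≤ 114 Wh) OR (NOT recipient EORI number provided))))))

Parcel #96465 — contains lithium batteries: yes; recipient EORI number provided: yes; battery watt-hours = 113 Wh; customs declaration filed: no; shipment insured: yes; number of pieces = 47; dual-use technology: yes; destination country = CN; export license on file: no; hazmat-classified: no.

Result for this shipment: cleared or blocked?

Atomic conditions:
  customs declaration filed: no → false
  export license on file: no → false
  hazmat-classified: no → false
  destination country = CN: CN == CN is true
  dual-use technology: yes → true
  shipment insured: yes → true
  NOT contains lithium batteries: yes → false
  battery watt-hours ≤ 114 Wh: 113 ≤ 114 is true
  NOT recipient EORI number provided: yes → false
Combine:
[1.1.1] false OR false OR false = false
[1.1.2] NOT true = false
[1.1] false → false (antecedent false ⇒ implication holds) = true
[1.2.1.1] true AND true = true
[1.2.1.2] false OR true OR false = true
[1.2.1] true OR true = true
[1.2] NOT true = false
[1] true → false = false
[root] NOT false = true
Overall: true → cleared

Cleared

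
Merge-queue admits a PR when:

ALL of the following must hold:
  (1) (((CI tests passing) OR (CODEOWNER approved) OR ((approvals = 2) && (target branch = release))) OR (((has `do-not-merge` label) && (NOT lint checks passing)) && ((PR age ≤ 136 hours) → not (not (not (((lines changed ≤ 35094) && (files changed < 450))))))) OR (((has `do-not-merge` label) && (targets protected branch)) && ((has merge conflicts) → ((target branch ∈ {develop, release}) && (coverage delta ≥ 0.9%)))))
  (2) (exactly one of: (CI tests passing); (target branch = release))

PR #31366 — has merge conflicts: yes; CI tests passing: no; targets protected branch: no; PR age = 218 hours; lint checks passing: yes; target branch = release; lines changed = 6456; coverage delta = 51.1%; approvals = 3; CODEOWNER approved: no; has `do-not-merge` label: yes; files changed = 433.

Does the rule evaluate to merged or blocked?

Blocked

Atomic conditions:
  CI tests passing: no → false
  CODEOWNER approved: no → false
  approvals = 2: 3 == 2 is false
  target branch = release: release == release is true
  has `do-not-merge` label: yes → true
  NOT lint checks passing: yes → false
  PR age ≤ 136 hours: 218 ≤ 136 is false
  lines changed ≤ 35094: 6456 ≤ 35094 is true
  files changed < 450: 433 < 450 is true
  targets protected branch: no → false
  has merge conflicts: yes → true
  target branch ∈ {develop, release}: release is in the set → true
  coverage delta ≥ 0.9%: 51.1 ≥ 0.9 is true
Combine:
[1.1.3] false AND true = false
[1.1] false OR false OR false = false
[1.2.1] true AND false = false
[1.2.2.2.1.1.1] true AND true = true
[1.2.2.2.1.1] NOT true = false
[1.2.2.2.1] NOT false = true
[1.2.2.2] NOT true = false
[1.2.2] false → false (antecedent false ⇒ implication holds) = true
[1.2] false AND true = false
[1.3.1] true AND false = false
[1.3.2.2] true AND true = true
[1.3.2] true → true = true
[1.3] false AND true = false
[1] false OR false OR false = false
[2] exactly-one(false, true) = true
[root] false AND true = false
Overall: false → blocked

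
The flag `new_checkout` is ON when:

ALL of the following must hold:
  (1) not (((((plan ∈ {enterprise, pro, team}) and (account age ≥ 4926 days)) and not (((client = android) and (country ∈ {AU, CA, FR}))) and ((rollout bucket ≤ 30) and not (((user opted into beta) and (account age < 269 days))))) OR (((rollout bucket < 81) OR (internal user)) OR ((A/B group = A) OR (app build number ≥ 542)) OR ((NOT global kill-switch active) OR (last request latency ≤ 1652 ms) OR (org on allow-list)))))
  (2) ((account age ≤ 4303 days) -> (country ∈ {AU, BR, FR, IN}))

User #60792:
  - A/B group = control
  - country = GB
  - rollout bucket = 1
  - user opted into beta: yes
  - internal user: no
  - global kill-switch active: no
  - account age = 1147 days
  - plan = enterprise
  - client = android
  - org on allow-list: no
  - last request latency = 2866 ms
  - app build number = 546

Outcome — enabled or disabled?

Disabled

Atomic conditions:
  plan ∈ {enterprise, pro, team}: enterprise is in the set → true
  account age ≥ 4926 days: 1147 ≥ 4926 is false
  client = android: android == android is true
  country ∈ {AU, CA, FR}: GB is not in the set → false
  rollout bucket ≤ 30: 1 ≤ 30 is true
  user opted into beta: yes → true
  account age < 269 days: 1147 < 269 is false
  rollout bucket < 81: 1 < 81 is true
  internal user: no → false
  A/B group = A: control == A is false
  app build number ≥ 542: 546 ≥ 542 is true
  NOT global kill-switch active: no → true
  last request latency ≤ 1652 ms: 2866 ≤ 1652 is false
  org on allow-list: no → false
  account age ≤ 4303 days: 1147 ≤ 4303 is true
  country ∈ {AU, BR, FR, IN}: GB is not in the set → false
Combine:
[1.1.1.1] true AND false = false
[1.1.1.2.1] true AND false = false
[1.1.1.2] NOT false = true
[1.1.1.3.2.1] true AND false = false
[1.1.1.3.2] NOT false = true
[1.1.1.3] true AND true = true
[1.1.1] false AND true AND true = false
[1.1.2.1] true OR false = true
[1.1.2.2] false OR true = true
[1.1.2.3] true OR false OR false = true
[1.1.2] true OR true OR true = true
[1.1] false OR true = true
[1] NOT true = false
[2] true → false = false
[root] false AND false = false
Overall: false → disabled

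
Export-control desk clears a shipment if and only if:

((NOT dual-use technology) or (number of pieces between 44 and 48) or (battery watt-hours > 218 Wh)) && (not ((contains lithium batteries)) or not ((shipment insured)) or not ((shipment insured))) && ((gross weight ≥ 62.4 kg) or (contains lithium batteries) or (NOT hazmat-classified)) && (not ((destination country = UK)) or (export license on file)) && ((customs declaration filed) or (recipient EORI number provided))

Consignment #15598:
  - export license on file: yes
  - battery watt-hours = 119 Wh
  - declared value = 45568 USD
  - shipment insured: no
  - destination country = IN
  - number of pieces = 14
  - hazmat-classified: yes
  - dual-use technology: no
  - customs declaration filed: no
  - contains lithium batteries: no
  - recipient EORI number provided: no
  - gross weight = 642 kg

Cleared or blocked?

Blocked

Atomic conditions:
  NOT dual-use technology: no → true
  number of pieces between 44 and 48: 14 in [44, 48] is false
  battery watt-hours > 218 Wh: 119 > 218 is false
  contains lithium batteries: no → false
  shipment insured: no → false
  gross weight ≥ 62.4 kg: 642 ≥ 62.4 is true
  NOT hazmat-classified: yes → false
  destination country = UK: IN == UK is false
  export license on file: yes → true
  customs declaration filed: no → false
  recipient EORI number provided: no → false
Combine:
[1] true OR false OR false = true
[2.1] NOT false = true
[2.2] NOT false = true
[2.3] NOT false = true
[2] true OR true OR true = true
[3] true OR false OR false = true
[4.1] NOT false = true
[4] true OR true = true
[5] false OR false = false
[root] true AND true AND true AND true AND false = false
Overall: false → blocked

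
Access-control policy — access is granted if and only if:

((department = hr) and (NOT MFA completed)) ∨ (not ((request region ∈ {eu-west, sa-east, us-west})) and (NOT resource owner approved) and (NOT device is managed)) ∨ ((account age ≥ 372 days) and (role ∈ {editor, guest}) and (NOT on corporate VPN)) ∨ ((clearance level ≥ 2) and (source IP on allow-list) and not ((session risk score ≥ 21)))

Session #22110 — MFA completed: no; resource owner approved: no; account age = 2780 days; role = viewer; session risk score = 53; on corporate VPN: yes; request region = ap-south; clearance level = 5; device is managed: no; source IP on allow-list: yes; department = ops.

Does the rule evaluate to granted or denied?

Atomic conditions:
  department = hr: ops == hr is false
  NOT MFA completed: no → true
  request region ∈ {eu-west, sa-east, us-west}: ap-south is not in the set → false
  NOT resource owner approved: no → true
  NOT device is managed: no → true
  account age ≥ 372 days: 2780 ≥ 372 is true
  role ∈ {editor, guest}: viewer is not in the set → false
  NOT on corporate VPN: yes → false
  clearance level ≥ 2: 5 ≥ 2 is true
  source IP on allow-list: yes → true
  session risk score ≥ 21: 53 ≥ 21 is true
Combine:
[1] false AND true = false
[2.1] NOT false = true
[2] true AND true AND true = true
[3] true AND false AND false = false
[4.3] NOT true = false
[4] true AND true AND false = false
[root] false OR true OR false OR false = true
Overall: true → granted

Granted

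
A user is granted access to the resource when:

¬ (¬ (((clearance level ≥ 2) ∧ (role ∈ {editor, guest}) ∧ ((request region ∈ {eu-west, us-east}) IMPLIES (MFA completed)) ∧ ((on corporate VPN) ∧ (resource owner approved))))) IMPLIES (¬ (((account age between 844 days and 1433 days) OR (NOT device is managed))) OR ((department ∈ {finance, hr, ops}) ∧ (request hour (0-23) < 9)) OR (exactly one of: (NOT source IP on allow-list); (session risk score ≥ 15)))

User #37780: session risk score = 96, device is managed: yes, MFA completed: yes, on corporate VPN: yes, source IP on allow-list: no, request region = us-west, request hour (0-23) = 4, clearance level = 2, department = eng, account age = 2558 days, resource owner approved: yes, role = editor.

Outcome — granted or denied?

Atomic conditions:
  clearance level ≥ 2: 2 ≥ 2 is true
  role ∈ {editor, guest}: editor is in the set → true
  request region ∈ {eu-west, us-east}: us-west is not in the set → false
  MFA completed: yes → true
  on corporate VPN: yes → true
  resource owner approved: yes → true
  account age between 844 days and 1433 days: 2558 in [844, 1433] is false
  NOT device is managed: yes → false
  department ∈ {finance, hr, ops}: eng is not in the set → false
  request hour (0-23) < 9: 4 < 9 is true
  NOT source IP on allow-list: no → true
  session risk score ≥ 15: 96 ≥ 15 is true
Combine:
[1.1.1.3] false → true (antecedent false ⇒ implication holds) = true
[1.1.1.4] true AND true = true
[1.1.1] true AND true AND true AND true = true
[1.1] NOT true = false
[1] NOT false = true
[2.1.1] false OR false = false
[2.1] NOT false = true
[2.2] false AND true = false
[2.3] exactly-one(true, true) = false
[2] true OR false OR false = true
[root] true → true = true
Overall: true → granted

Granted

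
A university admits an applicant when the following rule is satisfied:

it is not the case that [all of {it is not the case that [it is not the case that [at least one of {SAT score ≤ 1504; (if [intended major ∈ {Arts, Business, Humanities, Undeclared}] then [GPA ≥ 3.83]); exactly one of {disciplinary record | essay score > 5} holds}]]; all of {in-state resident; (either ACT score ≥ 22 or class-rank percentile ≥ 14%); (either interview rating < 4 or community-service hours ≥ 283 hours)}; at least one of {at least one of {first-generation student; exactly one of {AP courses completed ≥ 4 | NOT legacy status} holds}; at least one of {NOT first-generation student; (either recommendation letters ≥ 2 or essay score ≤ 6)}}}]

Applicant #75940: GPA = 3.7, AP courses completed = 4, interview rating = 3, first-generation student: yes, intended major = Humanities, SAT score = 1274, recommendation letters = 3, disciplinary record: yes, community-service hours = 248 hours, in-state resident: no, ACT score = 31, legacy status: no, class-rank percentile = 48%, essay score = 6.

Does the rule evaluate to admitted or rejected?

Admitted

Atomic conditions:
  SAT score ≤ 1504: 1274 ≤ 1504 is true
  intended major ∈ {Arts, Business, Humanities, Undeclared}: Humanities is in the set → true
  GPA ≥ 3.83: 3.7 ≥ 3.83 is false
  disciplinary record: yes → true
  essay score > 5: 6 > 5 is true
  in-state resident: no → false
  ACT score ≥ 22: 31 ≥ 22 is true
  class-rank percentile ≥ 14%: 48 ≥ 14 is true
  interview rating < 4: 3 < 4 is true
  community-service hours ≥ 283 hours: 248 ≥ 283 is false
  first-generation student: yes → true
  AP courses completed ≥ 4: 4 ≥ 4 is true
  NOT legacy status: no → true
  NOT first-generation student: yes → false
  recommendation letters ≥ 2: 3 ≥ 2 is true
  essay score ≤ 6: 6 ≤ 6 is true
Combine:
[1.1.1.1.2] true → false = false
[1.1.1.1.3] exactly-one(true, true) = false
[1.1.1.1] true OR false OR false = true
[1.1.1] NOT true = false
[1.1] NOT false = true
[1.2.2] true OR true = true
[1.2.3] true OR false = true
[1.2] false AND true AND true = false
[1.3.1.2] exactly-one(true, true) = false
[1.3.1] true OR false = true
[1.3.2.2] true OR true = true
[1.3.2] false OR true = true
[1.3] true OR true = true
[1] true AND false AND true = false
[root] NOT false = true
Overall: true → admitted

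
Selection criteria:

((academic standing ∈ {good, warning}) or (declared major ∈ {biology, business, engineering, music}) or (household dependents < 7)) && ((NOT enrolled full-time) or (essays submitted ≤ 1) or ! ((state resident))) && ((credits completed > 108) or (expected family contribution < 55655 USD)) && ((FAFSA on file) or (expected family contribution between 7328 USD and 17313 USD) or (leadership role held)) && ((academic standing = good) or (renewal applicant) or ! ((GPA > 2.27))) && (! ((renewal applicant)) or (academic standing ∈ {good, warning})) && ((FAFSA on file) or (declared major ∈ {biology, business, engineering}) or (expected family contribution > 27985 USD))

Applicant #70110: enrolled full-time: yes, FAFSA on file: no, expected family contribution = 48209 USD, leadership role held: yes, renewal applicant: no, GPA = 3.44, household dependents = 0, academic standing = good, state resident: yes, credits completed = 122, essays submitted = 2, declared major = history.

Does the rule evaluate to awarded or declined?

Atomic conditions:
  academic standing ∈ {good, warning}: good is in the set → true
  declared major ∈ {biology, business, engineering, music}: history is not in the set → false
  household dependents < 7: 0 < 7 is true
  NOT enrolled full-time: yes → false
  essays submitted ≤ 1: 2 ≤ 1 is false
  state resident: yes → true
  credits completed > 108: 122 > 108 is true
  expected family contribution < 55655 USD: 48209 < 55655 is true
  FAFSA on file: no → false
  expected family contribution between 7328 USD and 17313 USD: 48209 in [7328, 17313] is false
  leadership role held: yes → true
  academic standing = good: good == good is true
  renewal applicant: no → false
  GPA > 2.27: 3.44 > 2.27 is true
  declared major ∈ {biology, business, engineering}: history is not in the set → false
  expected family contribution > 27985 USD: 48209 > 27985 is true
Combine:
[1] true OR false OR true = true
[2.3] NOT true = false
[2] false OR false OR false = false
[3] true OR true = true
[4] false OR false OR true = true
[5.3] NOT true = false
[5] true OR false OR false = true
[6.1] NOT false = true
[6] true OR true = true
[7] false OR false OR true = true
[root] true AND false AND true AND true AND true AND true AND true = false
Overall: false → declined

Declined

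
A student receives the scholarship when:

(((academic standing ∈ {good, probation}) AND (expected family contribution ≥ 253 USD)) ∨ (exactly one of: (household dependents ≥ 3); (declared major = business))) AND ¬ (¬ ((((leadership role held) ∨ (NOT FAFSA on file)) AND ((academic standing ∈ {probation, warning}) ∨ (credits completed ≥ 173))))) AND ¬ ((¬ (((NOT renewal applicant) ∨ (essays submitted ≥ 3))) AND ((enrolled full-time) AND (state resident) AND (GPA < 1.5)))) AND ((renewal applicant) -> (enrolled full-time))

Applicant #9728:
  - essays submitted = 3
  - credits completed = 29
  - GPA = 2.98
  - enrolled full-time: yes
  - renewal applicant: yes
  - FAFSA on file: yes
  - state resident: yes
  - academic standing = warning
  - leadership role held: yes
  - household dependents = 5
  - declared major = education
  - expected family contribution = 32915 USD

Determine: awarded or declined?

Awarded

Atomic conditions:
  academic standing ∈ {good, probation}: warning is not in the set → false
  expected family contribution ≥ 253 USD: 32915 ≥ 253 is true
  household dependents ≥ 3: 5 ≥ 3 is true
  declared major = business: education == business is false
  leadership role held: yes → true
  NOT FAFSA on file: yes → false
  academic standing ∈ {probation, warning}: warning is in the set → true
  credits completed ≥ 173: 29 ≥ 173 is false
  NOT renewal applicant: yes → false
  essays submitted ≥ 3: 3 ≥ 3 is true
  enrolled full-time: yes → true
  state resident: yes → true
  GPA < 1.5: 2.98 < 1.5 is false
  renewal applicant: yes → true
Combine:
[1.1] false AND true = false
[1.2] exactly-one(true, false) = true
[1] false OR true = true
[2.1.1.1] true OR false = true
[2.1.1.2] true OR false = true
[2.1.1] true AND true = true
[2.1] NOT true = false
[2] NOT false = true
[3.1.1.1] false OR true = true
[3.1.1] NOT true = false
[3.1.2] true AND true AND false = false
[3.1] false AND false = false
[3] NOT false = true
[4] true → true = true
[root] true AND true AND true AND true = true
Overall: true → awarded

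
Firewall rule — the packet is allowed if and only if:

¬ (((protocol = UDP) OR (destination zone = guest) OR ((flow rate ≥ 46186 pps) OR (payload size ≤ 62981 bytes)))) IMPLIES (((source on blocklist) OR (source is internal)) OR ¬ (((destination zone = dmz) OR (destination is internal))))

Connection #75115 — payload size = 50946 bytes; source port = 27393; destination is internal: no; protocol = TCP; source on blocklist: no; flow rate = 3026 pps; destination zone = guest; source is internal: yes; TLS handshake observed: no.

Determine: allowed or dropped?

Allowed

Atomic conditions:
  protocol = UDP: TCP == UDP is false
  destination zone = guest: guest == guest is true
  flow rate ≥ 46186 pps: 3026 ≥ 46186 is false
  payload size ≤ 62981 bytes: 50946 ≤ 62981 is true
  source on blocklist: no → false
  source is internal: yes → true
  destination zone = dmz: guest == dmz is false
  destination is internal: no → false
Combine:
[1.1.3] false OR true = true
[1.1] false OR true OR true = true
[1] NOT true = false
[2.1] false OR true = true
[2.2.1] false OR false = false
[2.2] NOT false = true
[2] true OR true = true
[root] false → true (antecedent false ⇒ implication holds) = true
Overall: true → allowed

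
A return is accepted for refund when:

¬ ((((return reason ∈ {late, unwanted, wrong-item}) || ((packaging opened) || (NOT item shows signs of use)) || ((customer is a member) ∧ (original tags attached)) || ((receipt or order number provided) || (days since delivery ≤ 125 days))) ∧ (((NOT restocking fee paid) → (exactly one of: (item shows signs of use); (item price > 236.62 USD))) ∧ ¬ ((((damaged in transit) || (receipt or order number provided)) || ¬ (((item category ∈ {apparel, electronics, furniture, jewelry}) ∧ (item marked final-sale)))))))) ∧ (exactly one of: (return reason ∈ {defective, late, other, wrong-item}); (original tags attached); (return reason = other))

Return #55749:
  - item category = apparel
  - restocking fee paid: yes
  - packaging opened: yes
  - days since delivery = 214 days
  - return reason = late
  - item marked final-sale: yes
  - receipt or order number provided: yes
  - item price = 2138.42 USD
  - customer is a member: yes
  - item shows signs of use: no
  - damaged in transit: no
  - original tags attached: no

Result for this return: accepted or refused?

Accepted

Atomic conditions:
  return reason ∈ {late, unwanted, wrong-item}: late is in the set → true
  packaging opened: yes → true
  NOT item shows signs of use: no → true
  customer is a member: yes → true
  original tags attached: no → false
  receipt or order number provided: yes → true
  days since delivery ≤ 125 days: 214 ≤ 125 is false
  NOT restocking fee paid: yes → false
  item shows signs of use: no → false
  item price > 236.62 USD: 2138.42 > 236.62 is true
  damaged in transit: no → false
  item category ∈ {apparel, electronics, furniture, jewelry}: apparel is in the set → true
  item marked final-sale: yes → true
  return reason ∈ {defective, late, other, wrong-item}: late is in the set → true
  return reason = other: late == other is false
Combine:
[1.1.1.2] true OR true = true
[1.1.1.3] true AND false = false
[1.1.1.4] true OR false = true
[1.1.1] true OR true OR false OR true = true
[1.1.2.1.2] exactly-one(false, true) = true
[1.1.2.1] false → true (antecedent false ⇒ implication holds) = true
[1.1.2.2.1.1] false OR true = true
[1.1.2.2.1.2.1] true AND true = true
[1.1.2.2.1.2] NOT true = false
[1.1.2.2.1] true OR false = true
[1.1.2.2] NOT true = false
[1.1.2] true AND false = false
[1.1] true AND false = false
[1] NOT false = true
[2] exactly-one(true, false, false) = true
[root] true AND true = true
Overall: true → accepted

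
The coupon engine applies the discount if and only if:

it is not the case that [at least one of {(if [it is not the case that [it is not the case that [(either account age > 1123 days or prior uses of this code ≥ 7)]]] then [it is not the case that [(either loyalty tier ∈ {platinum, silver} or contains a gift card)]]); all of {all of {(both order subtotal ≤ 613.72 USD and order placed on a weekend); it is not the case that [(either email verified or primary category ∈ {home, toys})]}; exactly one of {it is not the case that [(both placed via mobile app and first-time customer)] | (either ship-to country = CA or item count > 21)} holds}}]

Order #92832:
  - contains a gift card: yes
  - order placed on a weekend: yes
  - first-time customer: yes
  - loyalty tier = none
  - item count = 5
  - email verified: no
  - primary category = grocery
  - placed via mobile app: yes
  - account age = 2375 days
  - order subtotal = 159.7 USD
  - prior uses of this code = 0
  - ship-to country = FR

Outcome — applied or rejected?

Applied

Atomic conditions:
  account age > 1123 days: 2375 > 1123 is true
  prior uses of this code ≥ 7: 0 ≥ 7 is false
  loyalty tier ∈ {platinum, silver}: none is not in the set → false
  contains a gift card: yes → true
  order subtotal ≤ 613.72 USD: 159.7 ≤ 613.72 is true
  order placed on a weekend: yes → true
  email verified: no → false
  primary category ∈ {home, toys}: grocery is not in the set → false
  placed via mobile app: yes → true
  first-time customer: yes → true
  ship-to country = CA: FR == CA is false
  item count > 21: 5 > 21 is false
Combine:
[1.1.1.1.1] true OR false = true
[1.1.1.1] NOT true = false
[1.1.1] NOT false = true
[1.1.2.1] false OR true = true
[1.1.2] NOT true = false
[1.1] true → false = false
[1.2.1.1] true AND true = true
[1.2.1.2.1] false OR false = false
[1.2.1.2] NOT false = true
[1.2.1] true AND true = true
[1.2.2.1.1] true AND true = true
[1.2.2.1] NOT true = false
[1.2.2.2] false OR false = false
[1.2.2] exactly-one(false, false) = false
[1.2] true AND false = false
[1] false OR false = false
[root] NOT false = true
Overall: true → applied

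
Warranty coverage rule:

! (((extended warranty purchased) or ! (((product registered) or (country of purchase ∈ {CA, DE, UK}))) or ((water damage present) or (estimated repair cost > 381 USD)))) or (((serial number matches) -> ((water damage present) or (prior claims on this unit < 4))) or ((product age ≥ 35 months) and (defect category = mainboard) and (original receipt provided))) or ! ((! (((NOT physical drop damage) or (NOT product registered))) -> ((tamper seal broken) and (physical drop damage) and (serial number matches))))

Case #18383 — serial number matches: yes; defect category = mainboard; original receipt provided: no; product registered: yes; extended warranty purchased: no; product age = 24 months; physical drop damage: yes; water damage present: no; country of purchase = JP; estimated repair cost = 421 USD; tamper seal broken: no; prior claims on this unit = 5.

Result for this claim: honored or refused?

Honored

Atomic conditions:
  extended warranty purchased: no → false
  product registered: yes → true
  country of purchase ∈ {CA, DE, UK}: JP is not in the set → false
  water damage present: no → false
  estimated repair cost > 381 USD: 421 > 381 is true
  serial number matches: yes → true
  prior claims on this unit < 4: 5 < 4 is false
  product age ≥ 35 months: 24 ≥ 35 is false
  defect category = mainboard: mainboard == mainboard is true
  original receipt provided: no → false
  NOT physical drop damage: yes → false
  NOT product registered: yes → false
  tamper seal broken: no → false
  physical drop damage: yes → true
Combine:
[1.1.2.1] true OR false = true
[1.1.2] NOT true = false
[1.1.3] false OR true = true
[1.1] false OR false OR true = true
[1] NOT true = false
[2.1.2] false OR false = false
[2.1] true → false = false
[2.2] false AND true AND false = false
[2] false OR false = false
[3.1.1.1] false OR false = false
[3.1.1] NOT false = true
[3.1.2] false AND true AND true = false
[3.1] true → false = false
[3] NOT false = true
[root] false OR false OR true = true
Overall: true → honored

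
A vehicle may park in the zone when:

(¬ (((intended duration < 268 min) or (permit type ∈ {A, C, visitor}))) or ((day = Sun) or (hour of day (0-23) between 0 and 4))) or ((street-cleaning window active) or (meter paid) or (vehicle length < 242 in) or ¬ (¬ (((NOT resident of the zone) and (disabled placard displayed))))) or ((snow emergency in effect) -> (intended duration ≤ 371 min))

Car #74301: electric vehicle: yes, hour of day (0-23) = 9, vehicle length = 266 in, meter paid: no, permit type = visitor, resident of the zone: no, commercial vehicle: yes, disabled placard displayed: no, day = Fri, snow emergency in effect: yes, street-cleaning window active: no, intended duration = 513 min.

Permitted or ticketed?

Ticketed

Atomic conditions:
  intended duration < 268 min: 513 < 268 is false
  permit type ∈ {A, C, visitor}: visitor is in the set → true
  day = Sun: Fri == Sun is false
  hour of day (0-23) between 0 and 4: 9 in [0, 4] is false
  street-cleaning window active: no → false
  meter paid: no → false
  vehicle length < 242 in: 266 < 242 is false
  NOT resident of the zone: no → true
  disabled placard displayed: no → false
  snow emergency in effect: yes → true
  intended duration ≤ 371 min: 513 ≤ 371 is false
Combine:
[1.1.1] false OR true = true
[1.1] NOT true = false
[1.2] false OR false = false
[1] false OR false = false
[2.4.1.1] true AND false = false
[2.4.1] NOT false = true
[2.4] NOT true = false
[2] false OR false OR false OR false = false
[3] true → false = false
[root] false OR false OR false = false
Overall: false → ticketed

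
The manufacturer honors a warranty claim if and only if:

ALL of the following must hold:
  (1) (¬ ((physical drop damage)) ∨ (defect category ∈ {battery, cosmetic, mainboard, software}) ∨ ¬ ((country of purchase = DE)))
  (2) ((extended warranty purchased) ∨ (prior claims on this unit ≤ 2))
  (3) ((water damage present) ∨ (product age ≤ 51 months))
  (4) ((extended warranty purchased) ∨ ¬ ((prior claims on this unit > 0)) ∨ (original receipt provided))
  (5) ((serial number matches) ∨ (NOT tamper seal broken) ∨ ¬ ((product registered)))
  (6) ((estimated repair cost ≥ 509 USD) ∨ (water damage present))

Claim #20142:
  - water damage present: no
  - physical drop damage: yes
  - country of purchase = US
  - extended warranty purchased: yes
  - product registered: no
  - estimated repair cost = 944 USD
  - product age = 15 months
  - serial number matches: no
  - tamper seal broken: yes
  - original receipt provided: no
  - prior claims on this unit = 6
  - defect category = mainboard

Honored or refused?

Atomic conditions:
  physical drop damage: yes → true
  defect category ∈ {battery, cosmetic, mainboard, software}: mainboard is in the set → true
  country of purchase = DE: US == DE is false
  extended warranty purchased: yes → true
  prior claims on this unit ≤ 2: 6 ≤ 2 is false
  water damage present: no → false
  product age ≤ 51 months: 15 ≤ 51 is true
  prior claims on this unit > 0: 6 > 0 is true
  original receipt provided: no → false
  serial number matches: no → false
  NOT tamper seal broken: yes → false
  product registered: no → false
  estimated repair cost ≥ 509 USD: 944 ≥ 509 is true
Combine:
[1.1] NOT true = false
[1.3] NOT false = true
[1] false OR true OR true = true
[2] true OR false = true
[3] false OR true = true
[4.2] NOT true = false
[4] true OR false OR false = true
[5.3] NOT false = true
[5] false OR false OR true = true
[6] true OR false = true
[root] true AND true AND true AND true AND true AND true = true
Overall: true → honored

Honored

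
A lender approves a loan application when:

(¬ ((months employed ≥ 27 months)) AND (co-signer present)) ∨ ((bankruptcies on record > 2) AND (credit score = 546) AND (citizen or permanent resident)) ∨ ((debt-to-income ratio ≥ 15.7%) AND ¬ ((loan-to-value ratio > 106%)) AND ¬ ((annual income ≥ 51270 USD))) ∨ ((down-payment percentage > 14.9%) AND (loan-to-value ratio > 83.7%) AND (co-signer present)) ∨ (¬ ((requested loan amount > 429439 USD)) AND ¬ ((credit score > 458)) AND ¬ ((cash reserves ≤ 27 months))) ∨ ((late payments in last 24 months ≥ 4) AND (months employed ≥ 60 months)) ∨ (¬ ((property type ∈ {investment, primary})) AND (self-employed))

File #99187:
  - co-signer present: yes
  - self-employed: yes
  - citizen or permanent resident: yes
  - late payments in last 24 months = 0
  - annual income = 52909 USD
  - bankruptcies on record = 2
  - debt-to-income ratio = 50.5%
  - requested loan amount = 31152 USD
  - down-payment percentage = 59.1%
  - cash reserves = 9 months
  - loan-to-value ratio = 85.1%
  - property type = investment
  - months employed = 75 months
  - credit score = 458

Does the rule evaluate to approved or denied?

Atomic conditions:
  months employed ≥ 27 months: 75 ≥ 27 is true
  co-signer present: yes → true
  bankruptcies on record > 2: 2 > 2 is false
  credit score = 546: 458 == 546 is false
  citizen or permanent resident: yes → true
  debt-to-income ratio ≥ 15.7%: 50.5 ≥ 15.7 is true
  loan-to-value ratio > 106%: 85.1 > 106 is false
  annual income ≥ 51270 USD: 52909 ≥ 51270 is true
  down-payment percentage > 14.9%: 59.1 > 14.9 is true
  loan-to-value ratio > 83.7%: 85.1 > 83.7 is true
  requested loan amount > 429439 USD: 31152 > 429439 is false
  credit score > 458: 458 > 458 is false
  cash reserves ≤ 27 months: 9 ≤ 27 is true
  late payments in last 24 months ≥ 4: 0 ≥ 4 is false
  months employed ≥ 60 months: 75 ≥ 60 is true
  property type ∈ {investment, primary}: investment is in the set → true
  self-employed: yes → true
Combine:
[1.1] NOT true = false
[1] false AND true = false
[2] false AND false AND true = false
[3.2] NOT false = true
[3.3] NOT true = false
[3] true AND true AND false = false
[4] true AND true AND true = true
[5.1] NOT false = true
[5.2] NOT false = true
[5.3] NOT true = false
[5] true AND true AND false = false
[6] false AND true = false
[7.1] NOT true = false
[7] false AND true = false
[root] false OR false OR false OR true OR false OR false OR false = true
Overall: true → approved

Approved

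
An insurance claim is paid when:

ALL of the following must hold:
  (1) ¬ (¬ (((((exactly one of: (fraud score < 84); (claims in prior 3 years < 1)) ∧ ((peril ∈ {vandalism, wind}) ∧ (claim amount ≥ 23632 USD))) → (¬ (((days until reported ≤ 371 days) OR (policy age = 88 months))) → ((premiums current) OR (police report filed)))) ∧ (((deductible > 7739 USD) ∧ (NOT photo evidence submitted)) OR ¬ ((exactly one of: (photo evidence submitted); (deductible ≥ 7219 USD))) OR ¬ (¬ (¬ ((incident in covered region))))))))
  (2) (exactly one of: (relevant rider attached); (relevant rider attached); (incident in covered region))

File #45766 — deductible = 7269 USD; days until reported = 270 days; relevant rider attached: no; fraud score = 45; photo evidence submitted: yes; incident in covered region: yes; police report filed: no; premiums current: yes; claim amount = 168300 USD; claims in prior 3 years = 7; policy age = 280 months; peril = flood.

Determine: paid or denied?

Atomic conditions:
  fraud score < 84: 45 < 84 is true
  claims in prior 3 years < 1: 7 < 1 is false
  peril ∈ {vandalism, wind}: flood is not in the set → false
  claim amount ≥ 23632 USD: 168300 ≥ 23632 is true
  days until reported ≤ 371 days: 270 ≤ 371 is true
  policy age = 88 months: 280 == 88 is false
  premiums current: yes → true
  police report filed: no → false
  deductible > 7739 USD: 7269 > 7739 is false
  NOT photo evidence submitted: yes → false
  photo evidence submitted: yes → true
  deductible ≥ 7219 USD: 7269 ≥ 7219 is true
  incident in covered region: yes → true
  relevant rider attached: no → false
Combine:
[1.1.1.1.1.1] exactly-one(true, false) = true
[1.1.1.1.1.2] false AND true = false
[1.1.1.1.1] true AND false = false
[1.1.1.1.2.1.1] true OR false = true
[1.1.1.1.2.1] NOT true = false
[1.1.1.1.2.2] true OR false = true
[1.1.1.1.2] false → true (antecedent false ⇒ implication holds) = true
[1.1.1.1] false → true (antecedent false ⇒ implication holds) = true
[1.1.1.2.1] false AND false = false
[1.1.1.2.2.1] exactly-one(true, true) = false
[1.1.1.2.2] NOT false = true
[1.1.1.2.3.1.1] NOT true = false
[1.1.1.2.3.1] NOT false = true
[1.1.1.2.3] NOT true = false
[1.1.1.2] false OR true OR false = true
[1.1.1] true AND true = true
[1.1] NOT true = false
[1] NOT false = true
[2] exactly-one(false, false, true) = true
[root] true AND true = true
Overall: true → paid

Paid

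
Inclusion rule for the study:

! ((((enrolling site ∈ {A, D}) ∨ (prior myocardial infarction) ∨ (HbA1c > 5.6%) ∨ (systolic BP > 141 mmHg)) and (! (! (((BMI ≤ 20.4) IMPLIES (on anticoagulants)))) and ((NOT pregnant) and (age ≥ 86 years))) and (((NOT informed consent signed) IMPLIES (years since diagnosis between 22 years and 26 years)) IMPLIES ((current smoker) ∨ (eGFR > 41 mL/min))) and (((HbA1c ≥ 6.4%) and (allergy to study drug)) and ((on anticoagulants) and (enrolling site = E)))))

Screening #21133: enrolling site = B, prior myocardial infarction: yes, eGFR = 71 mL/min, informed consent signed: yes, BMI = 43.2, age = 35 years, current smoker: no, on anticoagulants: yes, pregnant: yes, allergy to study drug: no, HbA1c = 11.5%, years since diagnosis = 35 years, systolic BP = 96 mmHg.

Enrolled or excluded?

Atomic conditions:
  enrolling site ∈ {A, D}: B is not in the set → false
  prior myocardial infarction: yes → true
  HbA1c > 5.6%: 11.5 > 5.6 is true
  systolic BP > 141 mmHg: 96 > 141 is false
  BMI ≤ 20.4: 43.2 ≤ 20.4 is false
  on anticoagulants: yes → true
  NOT pregnant: yes → false
  age ≥ 86 years: 35 ≥ 86 is false
  NOT informed consent signed: yes → false
  years since diagnosis between 22 years and 26 years: 35 in [22, 26] is false
  current smoker: no → false
  eGFR > 41 mL/min: 71 > 41 is true
  HbA1c ≥ 6.4%: 11.5 ≥ 6.4 is true
  allergy to study drug: no → false
  enrolling site = E: B == E is false
Combine:
[1.1] false OR true OR true OR false = true
[1.2.1.1.1] false → true (antecedent false ⇒ implication holds) = true
[1.2.1.1] NOT true = false
[1.2.1] NOT false = true
[1.2.2] false AND false = false
[1.2] true AND false = false
[1.3.1] false → false (antecedent false ⇒ implication holds) = true
[1.3.2] false OR true = true
[1.3] true → true = true
[1.4.1] true AND false = false
[1.4.2] true AND false = false
[1.4] false AND false = false
[1] true AND false AND true AND false = false
[root] NOT false = true
Overall: true → enrolled

Enrolled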